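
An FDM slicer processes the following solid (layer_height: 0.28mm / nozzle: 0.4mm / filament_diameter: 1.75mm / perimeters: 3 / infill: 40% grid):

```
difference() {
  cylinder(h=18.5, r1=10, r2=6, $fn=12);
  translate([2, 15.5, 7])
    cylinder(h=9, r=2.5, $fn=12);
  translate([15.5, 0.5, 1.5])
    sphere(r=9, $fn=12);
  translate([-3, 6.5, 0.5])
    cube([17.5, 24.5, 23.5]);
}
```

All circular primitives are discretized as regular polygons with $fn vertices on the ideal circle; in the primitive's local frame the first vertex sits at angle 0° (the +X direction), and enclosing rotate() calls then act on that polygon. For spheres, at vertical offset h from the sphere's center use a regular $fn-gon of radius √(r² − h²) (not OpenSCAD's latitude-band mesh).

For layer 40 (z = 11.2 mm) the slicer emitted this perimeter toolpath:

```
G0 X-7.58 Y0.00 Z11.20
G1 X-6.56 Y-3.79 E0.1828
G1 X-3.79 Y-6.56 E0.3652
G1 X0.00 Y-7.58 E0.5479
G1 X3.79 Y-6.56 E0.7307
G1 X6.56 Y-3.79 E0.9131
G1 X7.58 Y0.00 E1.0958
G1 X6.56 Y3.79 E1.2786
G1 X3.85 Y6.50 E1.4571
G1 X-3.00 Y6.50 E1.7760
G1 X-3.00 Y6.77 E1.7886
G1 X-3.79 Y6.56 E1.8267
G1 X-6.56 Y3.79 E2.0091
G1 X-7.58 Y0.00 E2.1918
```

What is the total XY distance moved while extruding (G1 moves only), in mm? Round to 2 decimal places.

Sum the Euclidean lengths of each G1 segment: total = 47.07 mm.

47.07 mm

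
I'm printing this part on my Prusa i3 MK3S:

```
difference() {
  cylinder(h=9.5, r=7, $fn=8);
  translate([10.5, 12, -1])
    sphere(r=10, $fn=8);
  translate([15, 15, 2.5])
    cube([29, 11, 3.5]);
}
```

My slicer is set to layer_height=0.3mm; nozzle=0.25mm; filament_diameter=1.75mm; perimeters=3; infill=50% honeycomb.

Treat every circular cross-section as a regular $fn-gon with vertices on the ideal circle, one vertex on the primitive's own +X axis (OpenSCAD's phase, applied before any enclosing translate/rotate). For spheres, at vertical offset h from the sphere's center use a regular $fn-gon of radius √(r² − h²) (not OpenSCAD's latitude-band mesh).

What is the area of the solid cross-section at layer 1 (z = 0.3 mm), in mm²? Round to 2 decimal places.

137.61 mm²

At z = 0.3 mm: the r=7 cylinder contributes a regular 8-gon of circumradius 7 (area = (8/2)·7.000²·sin(360°/8) = 138.59 mm²); the r=10 sphere at (10.5, 12) contributes a regular 8-gon of circumradius √(10²−1.3²) = 9.915 (area = (8/2)·9.915²·sin(360°/8) = 278.06 mm²); the cube at (15, 15) is not intersected at this z (z outside [2.5, 6]); After the difference (first − rest): starting from the r=7 cylinder (138.59 mm²), the r=10 sphere at (10.5, 12) partially overlaps it — only the 0.99 mm² overlap (of its 278.06 mm²) is removed, clipping the outline — area = 137.61 mm². Overall, the cross-section is a single solid region. Net area = 137.61 mm².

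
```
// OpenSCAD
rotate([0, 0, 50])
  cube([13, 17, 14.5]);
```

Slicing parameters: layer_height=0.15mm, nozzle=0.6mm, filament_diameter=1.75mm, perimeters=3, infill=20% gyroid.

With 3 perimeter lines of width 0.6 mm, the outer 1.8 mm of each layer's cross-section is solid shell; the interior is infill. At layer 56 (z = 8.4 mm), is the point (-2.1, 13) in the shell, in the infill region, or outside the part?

At z = 8.4 mm: the 13×17 cube contributes its full rectangle; (rotated 50° about Z; rotation is an isometry so areas/perimeters/island counts are preserved). Overall, the cross-section is a single solid region. Undo the 50° rotation: the query point maps to (8.609, 9.965) in the un-rotated model frame. The nearest boundary edge runs (13.00, 0.00)→(13.00, 17.00); distance from the point to it = 4.39 mm. The point is inside the cross-section and 4.39 mm from the nearest boundary — more than the 1.8 mm shell width (3 × 0.6), so it's in the infill interior.

infill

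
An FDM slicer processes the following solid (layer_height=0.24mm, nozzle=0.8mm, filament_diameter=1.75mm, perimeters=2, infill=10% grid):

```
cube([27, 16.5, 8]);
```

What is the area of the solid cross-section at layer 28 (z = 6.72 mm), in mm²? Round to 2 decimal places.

445.50 mm²

At z = 6.72 mm: the cube (footprint 27×16.5) is included at this height (area 445.50 mm²). Overall, the cross-section is a single solid region. Net area = 445.50 mm².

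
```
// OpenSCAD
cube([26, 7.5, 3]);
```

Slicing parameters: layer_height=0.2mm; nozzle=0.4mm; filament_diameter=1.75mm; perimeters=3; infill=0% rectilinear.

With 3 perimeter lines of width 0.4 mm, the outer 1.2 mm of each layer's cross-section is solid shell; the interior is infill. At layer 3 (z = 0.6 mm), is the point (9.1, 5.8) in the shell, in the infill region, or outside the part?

infill

At z = 0.6 mm: the cube is present — its section is the full 26×7.5 rectangle. Overall, the cross-section is a single solid region. The nearest boundary edge runs (26.00, 7.50)→(0.00, 7.50); distance from the point to it = 1.70 mm. The point is inside the cross-section and 1.70 mm from the nearest boundary — more than the 1.2 mm shell width (3 × 0.4), so it's in the infill interior.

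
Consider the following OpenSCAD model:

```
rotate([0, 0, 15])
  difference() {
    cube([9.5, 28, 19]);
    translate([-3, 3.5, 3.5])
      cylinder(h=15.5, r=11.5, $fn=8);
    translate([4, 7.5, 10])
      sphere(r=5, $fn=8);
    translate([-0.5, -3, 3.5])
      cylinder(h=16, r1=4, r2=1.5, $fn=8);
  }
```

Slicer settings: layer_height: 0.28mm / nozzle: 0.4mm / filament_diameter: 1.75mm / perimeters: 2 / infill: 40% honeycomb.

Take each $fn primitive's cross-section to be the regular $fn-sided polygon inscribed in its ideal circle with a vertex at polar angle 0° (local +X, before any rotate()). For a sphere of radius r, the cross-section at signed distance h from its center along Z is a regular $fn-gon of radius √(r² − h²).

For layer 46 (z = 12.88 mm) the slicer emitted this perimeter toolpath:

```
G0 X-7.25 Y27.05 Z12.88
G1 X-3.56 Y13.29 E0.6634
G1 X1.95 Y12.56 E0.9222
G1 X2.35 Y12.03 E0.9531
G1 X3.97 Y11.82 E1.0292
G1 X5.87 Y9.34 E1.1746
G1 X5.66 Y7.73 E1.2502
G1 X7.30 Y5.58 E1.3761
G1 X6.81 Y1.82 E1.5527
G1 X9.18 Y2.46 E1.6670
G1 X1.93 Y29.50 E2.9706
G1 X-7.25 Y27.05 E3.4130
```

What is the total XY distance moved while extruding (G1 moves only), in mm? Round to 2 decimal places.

73.30 mm

Sum the Euclidean lengths of each G1 segment: total = 73.30 mm.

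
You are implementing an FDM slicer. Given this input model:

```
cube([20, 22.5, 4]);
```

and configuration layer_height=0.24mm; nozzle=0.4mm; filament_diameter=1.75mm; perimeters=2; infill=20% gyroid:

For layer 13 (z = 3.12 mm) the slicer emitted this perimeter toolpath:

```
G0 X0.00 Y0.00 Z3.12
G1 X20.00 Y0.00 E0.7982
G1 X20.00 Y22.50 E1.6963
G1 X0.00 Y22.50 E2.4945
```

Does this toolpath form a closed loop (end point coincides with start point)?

Start point (G0): (0.00, 0.00). End point (last G1): the path does not return to the start — open.

no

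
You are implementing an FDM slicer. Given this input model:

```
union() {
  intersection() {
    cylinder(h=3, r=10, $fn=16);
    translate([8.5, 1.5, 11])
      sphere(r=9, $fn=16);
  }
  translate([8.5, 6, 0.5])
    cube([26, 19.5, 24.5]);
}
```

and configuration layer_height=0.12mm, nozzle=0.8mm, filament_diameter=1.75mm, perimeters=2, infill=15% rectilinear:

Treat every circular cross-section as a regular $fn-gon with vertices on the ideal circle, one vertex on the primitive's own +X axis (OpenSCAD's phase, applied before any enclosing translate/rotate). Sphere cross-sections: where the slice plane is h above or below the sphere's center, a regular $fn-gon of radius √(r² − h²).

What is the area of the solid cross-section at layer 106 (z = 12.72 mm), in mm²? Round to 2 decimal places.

At z = 12.72 mm: the cylinder is not intersected at this z (z outside [0, 3]); the sphere at (8.5, 1.5): section is a regular 16-gon, circumradius = √(r²−h²) = √(9²−1.72²) = 8.834 (area = (16/2)·8.834²·sin(360°/16) = 238.92 mm²); Keeping only the common overlap: at least one operand is absent at this height, so nothing remains; the cube at (8.5, 6) (footprint 26×19.5) is included at this height (area 507.00 mm²); Merging all regions: only the 26×19.5 cube at (8.5, 6) is present, so the union is just that shape — area = 507.00 mm². Overall, the cross-section is a single solid region. Net area = 507.00 mm².

507.00 mm²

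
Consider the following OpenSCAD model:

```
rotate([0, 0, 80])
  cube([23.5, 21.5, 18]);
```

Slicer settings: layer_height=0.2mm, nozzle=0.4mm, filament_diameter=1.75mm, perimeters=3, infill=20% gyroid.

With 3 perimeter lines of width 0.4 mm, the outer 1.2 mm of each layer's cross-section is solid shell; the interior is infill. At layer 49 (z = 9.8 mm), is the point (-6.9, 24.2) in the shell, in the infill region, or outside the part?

At z = 9.8 mm: the cube is present — its section is the full 23.5×21.5 rectangle; (rotated 80° about Z; rotation is an isometry so areas/perimeters/island counts are preserved). Overall, the cross-section is a single solid region. Undo the 80° rotation: the query point maps to (22.634, 10.997) in the un-rotated model frame. The nearest boundary edge runs (23.50, 0.00)→(23.50, 21.50); distance from the point to it = 0.87 mm. The point is inside the cross-section, 0.87 mm from the nearest boundary — within the 1.2 mm shell band (3 × 0.4).

shell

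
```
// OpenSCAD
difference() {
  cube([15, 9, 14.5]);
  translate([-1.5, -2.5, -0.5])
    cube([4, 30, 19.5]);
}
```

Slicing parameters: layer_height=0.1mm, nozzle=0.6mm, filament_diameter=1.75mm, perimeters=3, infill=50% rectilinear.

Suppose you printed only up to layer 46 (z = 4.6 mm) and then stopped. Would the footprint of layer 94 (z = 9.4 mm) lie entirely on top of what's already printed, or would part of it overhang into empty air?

entirely on top

Compare the two slices. At z = 4.6: the 15×9 cube contributes its full rectangle (area 135.00 mm²); the cube at (-1.5, -2.5) is present — its section is the full 4×30 rectangle (area 120.00 mm²); Subtracting the remaining from the first: starting from the 15×9 cube (135.00 mm²), the 4×30 cube at (-1.5, -2.5) partially overlaps it — only the 22.50 mm² overlap (of its 120.00 mm²) is removed, clipping the outline — area = 112.50 mm². At z = 9.4: the cube is present — its section is the full 15×9 rectangle (area 135.00 mm²); the cube at (-1.5, -2.5) (footprint 4×30) is included at this height (area 120.00 mm²); Subtracting the remaining from the first: starting from the 15×9 cube (135.00 mm²), the 4×30 cube at (-1.5, -2.5) partially overlaps it — only the 22.50 mm² overlap (of its 120.00 mm²) is removed, clipping the outline — area = 112.50 mm². Checking containment: the cross-section at z = 9.4 is a subset of the cross-section at z = 4.6.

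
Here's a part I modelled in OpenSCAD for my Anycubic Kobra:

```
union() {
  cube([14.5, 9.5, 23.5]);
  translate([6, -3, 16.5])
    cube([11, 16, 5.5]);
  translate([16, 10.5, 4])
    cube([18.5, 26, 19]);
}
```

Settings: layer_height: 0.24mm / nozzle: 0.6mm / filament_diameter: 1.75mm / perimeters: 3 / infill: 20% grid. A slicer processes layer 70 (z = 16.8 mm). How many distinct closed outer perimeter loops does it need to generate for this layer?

1

At z = 16.8 mm: the cube (footprint 14.5×9.5) is included at this height; the cube at (6, -3) (footprint 11×16) is included at this height; the cube at (16, 10.5) is present — its section is the full 18.5×26 rectangle; Combining (union): the regions partially overlap (shared area 83.25 mm²), so overlapping operands fuse into one piece — 1 connected region. The result has 1 disconnected region.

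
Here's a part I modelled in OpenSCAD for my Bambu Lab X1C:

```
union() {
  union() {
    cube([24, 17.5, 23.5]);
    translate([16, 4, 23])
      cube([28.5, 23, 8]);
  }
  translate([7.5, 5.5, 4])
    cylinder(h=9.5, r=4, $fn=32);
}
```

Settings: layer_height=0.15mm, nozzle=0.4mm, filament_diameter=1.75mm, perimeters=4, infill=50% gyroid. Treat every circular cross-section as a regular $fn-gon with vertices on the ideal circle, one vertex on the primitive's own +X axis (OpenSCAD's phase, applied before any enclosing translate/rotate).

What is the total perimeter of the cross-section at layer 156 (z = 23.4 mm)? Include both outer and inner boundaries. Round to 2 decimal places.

143.00 mm

At z = 23.4 mm: the cube (footprint 24×17.5) is included at this height (perimeter 83.00 mm); the 28.5×23 cube at (16, 4) contributes its full rectangle (perimeter 103.00 mm); Merging all regions: the regions partially overlap (shared area 108.00 mm²), so the edge portions inside another operand are dropped and the merged outline is re-measured after clipping — boundary = 143.00 mm; the cylinder at (7.5, 5.5) is absent (z outside [4, 13.5]); Combining (union): only the result so far is present, so the union is just that shape — boundary = 143.00 mm. Overall, the cross-section is a single solid region. Total boundary length (outer) = 143.00 mm.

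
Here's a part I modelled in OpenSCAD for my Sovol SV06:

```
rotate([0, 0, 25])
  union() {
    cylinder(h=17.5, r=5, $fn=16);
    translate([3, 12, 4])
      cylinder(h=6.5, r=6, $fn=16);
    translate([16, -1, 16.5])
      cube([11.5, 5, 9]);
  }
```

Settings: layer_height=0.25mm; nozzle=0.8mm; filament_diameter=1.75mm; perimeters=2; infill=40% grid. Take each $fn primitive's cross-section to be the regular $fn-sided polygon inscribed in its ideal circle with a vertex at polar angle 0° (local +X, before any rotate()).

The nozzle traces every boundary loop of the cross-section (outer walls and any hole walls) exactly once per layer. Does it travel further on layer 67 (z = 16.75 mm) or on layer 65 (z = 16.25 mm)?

layer 67 (z = 16.75 mm)

Layer 67 (z = 16.75): the r=5 cylinder contributes a regular 16-gon of circumradius 5 (perimeter = 2·16·5.000·sin(180°/16) = 31.21 mm); the cylinder at (3, 12) is absent (z outside [4, 10.5]); the cube at (16, -1) (footprint 11.5×5) is included at this height (perimeter 33.00 mm); Taking the union: the 2 present regions are separate (no shared area or edge), so areas and boundary lengths simply add and each stays a separate island — boundary = 64.21 mm; (rotated 25° about Z; rotation is an isometry so areas/perimeters/island counts are preserved). So its perimeter = 64.21 mm. Layer 65 (z = 16.25): the r=5 cylinder contributes a regular 16-gon of circumradius 5 (perimeter = 2·16·5.000·sin(180°/16) = 31.21 mm); the cylinder at (3, 12) is not intersected at this z (z outside [4, 10.5]); the cube at (16, -1) does not reach this height (z outside [16.5, 25.5]); Taking the union: only the r=5 cylinder is present, so the union is just that shape — boundary = 31.21 mm; (rotated 25° about Z; rotation is an isometry so areas/perimeters/island counts are preserved). So its perimeter = 31.21 mm. Layer 67 is larger (64.21 vs 31.21 mm).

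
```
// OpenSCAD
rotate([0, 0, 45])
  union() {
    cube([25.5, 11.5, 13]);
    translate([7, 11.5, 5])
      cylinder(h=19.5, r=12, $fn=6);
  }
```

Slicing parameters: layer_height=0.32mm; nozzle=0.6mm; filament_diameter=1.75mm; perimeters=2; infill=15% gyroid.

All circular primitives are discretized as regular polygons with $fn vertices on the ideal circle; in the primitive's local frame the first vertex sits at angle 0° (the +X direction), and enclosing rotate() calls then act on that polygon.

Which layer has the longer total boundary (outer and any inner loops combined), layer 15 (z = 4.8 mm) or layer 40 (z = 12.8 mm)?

layer 40 (z = 12.8 mm)

Layer 15 (z = 4.8): the cube is present — its section is the full 25.5×11.5 rectangle (perimeter 74.00 mm); the cylinder at (7, 11.5) does not reach this height (z outside [5, 24.5]); Taking the union: only the 25.5×11.5 cube is present, so the union is just that shape — boundary = 74.00 mm; (whole slice rotated 45° about Z — lengths, areas and connectivity unchanged). So its perimeter = 74.00 mm. Layer 40 (z = 12.8): the cube is present — its section is the full 25.5×11.5 rectangle (perimeter 74.00 mm); the r=12 cylinder at (7, 11.5) gives a regular 6-gon of circumradius 12 (constant along its height) (perimeter = 2·6·12.000·sin(180°/6) = 72.00 mm); Combining (union): the regions partially overlap (shared area 165.41 mm²), so the edge portions inside another operand are dropped and the merged outline is re-measured after clipping — boundary = 92.34 mm; (rotated 45° about Z; rotation is an isometry so areas/perimeters/island counts are preserved). So its perimeter = 92.34 mm. Layer 40 is larger (92.34 vs 74.00 mm).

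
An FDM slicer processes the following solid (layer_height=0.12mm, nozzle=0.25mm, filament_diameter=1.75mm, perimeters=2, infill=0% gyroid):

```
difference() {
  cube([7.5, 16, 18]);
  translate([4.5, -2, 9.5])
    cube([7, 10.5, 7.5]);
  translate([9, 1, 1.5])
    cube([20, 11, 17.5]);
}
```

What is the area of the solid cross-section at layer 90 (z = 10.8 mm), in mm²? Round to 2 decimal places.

At z = 10.8 mm: the cube (footprint 7.5×16) is included at this height (area 120.00 mm²); the 7×10.5 cube at (4.5, -2) contributes its full rectangle (area 73.50 mm²); the cube at (9, 1) is present — its section is the full 20×11 rectangle (area 220.00 mm²); Subtracting the remaining from the first: starting from the 7.5×16 cube (120.00 mm²), the 7×10.5 cube at (4.5, -2) partially overlaps it — only the 25.50 mm² overlap (of its 73.50 mm²) is removed, clipping the outline; the 20×11 cube at (9, 1) misses the remaining region (no effect) — area = 94.50 mm². Overall, the cross-section is a single solid region. Net area = 94.50 mm².

94.50 mm²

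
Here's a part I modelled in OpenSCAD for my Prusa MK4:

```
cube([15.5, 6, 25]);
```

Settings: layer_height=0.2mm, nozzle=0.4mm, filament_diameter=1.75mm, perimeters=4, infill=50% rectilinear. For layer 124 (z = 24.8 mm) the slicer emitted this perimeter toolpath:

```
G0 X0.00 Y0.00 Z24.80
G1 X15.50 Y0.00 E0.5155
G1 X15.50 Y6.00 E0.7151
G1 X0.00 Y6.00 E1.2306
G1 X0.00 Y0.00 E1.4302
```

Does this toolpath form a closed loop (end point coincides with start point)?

yes

Start point (G0): (0.00, 0.00). End point (last G1): the path returns to the start — closed.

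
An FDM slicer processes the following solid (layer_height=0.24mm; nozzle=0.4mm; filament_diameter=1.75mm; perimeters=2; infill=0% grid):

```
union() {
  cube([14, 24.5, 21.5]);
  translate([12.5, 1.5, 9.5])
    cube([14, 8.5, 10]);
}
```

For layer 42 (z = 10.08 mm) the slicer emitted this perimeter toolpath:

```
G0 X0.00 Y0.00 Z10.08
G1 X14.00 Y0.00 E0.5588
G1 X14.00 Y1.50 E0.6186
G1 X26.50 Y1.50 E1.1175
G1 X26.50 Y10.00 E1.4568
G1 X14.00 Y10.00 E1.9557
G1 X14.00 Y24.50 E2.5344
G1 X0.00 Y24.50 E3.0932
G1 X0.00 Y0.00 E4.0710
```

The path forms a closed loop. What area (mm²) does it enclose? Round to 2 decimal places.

449.25 mm²

Apply the shoelace formula to the sequence of (X, Y) vertices; enclosed area = 449.25 mm².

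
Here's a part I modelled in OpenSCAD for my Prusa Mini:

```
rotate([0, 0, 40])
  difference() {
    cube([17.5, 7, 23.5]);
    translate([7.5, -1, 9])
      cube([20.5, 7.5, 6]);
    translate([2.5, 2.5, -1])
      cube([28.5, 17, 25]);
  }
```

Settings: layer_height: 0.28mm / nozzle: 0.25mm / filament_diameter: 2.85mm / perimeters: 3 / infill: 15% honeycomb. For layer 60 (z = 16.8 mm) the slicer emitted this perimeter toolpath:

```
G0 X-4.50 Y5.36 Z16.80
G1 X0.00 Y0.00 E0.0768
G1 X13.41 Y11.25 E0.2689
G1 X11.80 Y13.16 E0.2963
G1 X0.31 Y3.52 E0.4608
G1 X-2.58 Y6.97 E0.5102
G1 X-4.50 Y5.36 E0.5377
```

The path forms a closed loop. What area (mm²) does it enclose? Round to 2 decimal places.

54.98 mm²

Apply the shoelace formula to the sequence of (X, Y) vertices; enclosed area = 54.98 mm².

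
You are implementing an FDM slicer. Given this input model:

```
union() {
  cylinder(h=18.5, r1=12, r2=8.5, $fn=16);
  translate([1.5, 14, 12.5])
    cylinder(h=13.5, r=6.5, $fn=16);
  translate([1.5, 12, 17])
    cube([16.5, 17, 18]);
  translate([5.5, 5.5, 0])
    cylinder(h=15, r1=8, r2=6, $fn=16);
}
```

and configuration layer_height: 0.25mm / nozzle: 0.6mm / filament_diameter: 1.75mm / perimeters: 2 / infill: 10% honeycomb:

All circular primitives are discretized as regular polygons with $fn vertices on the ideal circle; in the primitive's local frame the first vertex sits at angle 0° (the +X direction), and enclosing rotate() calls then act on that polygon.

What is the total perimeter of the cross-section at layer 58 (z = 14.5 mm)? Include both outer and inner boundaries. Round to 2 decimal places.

At z = 14.5 mm: the cone contributes a regular 16-gon of circumradius 9.257 (interpolated between r1=12 and r2=8.5 at t=0.784) (perimeter = 2·16·9.257·sin(180°/16) = 57.79 mm); the r=6.5 cylinder at (1.5, 14) gives a regular 16-gon of circumradius 6.5 (constant along its height) (perimeter = 2·16·6.500·sin(180°/16) = 40.58 mm); the cube at (1.5, 12) does not reach this height (z outside [17, 35]); the cone at (5.5, 5.5): at t=0.967 of its height the radius interpolates to r₁+(r₂−r₁)t = 6.067, giving a regular 16-gon of that circumradius (perimeter = 2·16·6.067·sin(180°/16) = 37.87 mm); Merging all regions: the regions partially overlap (shared area 83.13 mm²), so the edge portions inside another operand are dropped and the merged outline is re-measured after clipping — boundary = 84.36 mm. Overall, the cross-section is a single solid region. Total boundary length (outer) = 84.36 mm.

84.36 mm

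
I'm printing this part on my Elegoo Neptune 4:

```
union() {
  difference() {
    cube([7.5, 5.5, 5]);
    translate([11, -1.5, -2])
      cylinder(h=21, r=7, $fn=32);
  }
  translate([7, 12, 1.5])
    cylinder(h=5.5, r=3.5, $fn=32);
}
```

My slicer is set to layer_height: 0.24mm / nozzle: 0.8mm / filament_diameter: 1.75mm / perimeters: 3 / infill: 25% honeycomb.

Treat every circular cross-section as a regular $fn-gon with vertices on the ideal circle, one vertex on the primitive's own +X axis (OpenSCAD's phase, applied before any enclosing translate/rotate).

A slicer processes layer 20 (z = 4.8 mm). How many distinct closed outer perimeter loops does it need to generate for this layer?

2

At z = 4.8 mm: the 7.5×5.5 cube contributes its full rectangle; the cylinder at (11, -1.5): section is a regular 32-gon, circumradius r=7; Taking the first minus the rest: starting from the 7.5×5.5 cube, the r=7 cylinder at (11, -1.5) partially overlaps it — only the 9.75 mm² overlap (of its 152.95 mm²) is removed, clipping the outline — 1 connected region; the r=3.5 cylinder at (7, 12) contributes a regular 32-gon of circumradius 3.5; Merging all regions: the 2 present regions are separate (no shared area or edge), so areas and boundary lengths simply add and each stays a separate island — 2 connected regions. The result has 2 disconnected regions.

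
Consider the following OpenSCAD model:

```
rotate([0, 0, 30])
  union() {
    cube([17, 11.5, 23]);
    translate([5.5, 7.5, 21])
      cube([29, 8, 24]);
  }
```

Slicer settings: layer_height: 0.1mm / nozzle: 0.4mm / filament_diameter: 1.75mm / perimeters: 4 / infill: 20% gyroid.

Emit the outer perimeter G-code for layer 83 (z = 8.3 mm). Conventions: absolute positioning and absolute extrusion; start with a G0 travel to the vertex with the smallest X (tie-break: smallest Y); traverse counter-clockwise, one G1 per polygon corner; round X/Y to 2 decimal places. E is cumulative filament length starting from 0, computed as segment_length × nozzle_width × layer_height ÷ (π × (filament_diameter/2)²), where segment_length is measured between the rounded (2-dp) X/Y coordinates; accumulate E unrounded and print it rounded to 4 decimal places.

At z = 8.3 mm: the cube is present — its section is the full 17×11.5 rectangle; the cube at (5.5, 7.5) does not reach this height (z outside [21, 45]); Taking the union: only the 17×11.5 cube is present, so the union is just that shape — 1 connected region; (whole slice rotated 30° about Z — lengths, areas and connectivity unchanged). The outline is a single polygon with 4 vertices. Extrusion per mm of travel: 0.4 × 0.1 / (π × 0.875²) = 0.016630. Accumulating E over each segment gives final E = 0.9479.

G0 X-5.75 Y9.96 Z8.30
G1 X0.00 Y0.00 E0.1913
G1 X14.72 Y8.50 E0.4739
G1 X8.97 Y18.46 E0.6652
G1 X-5.75 Y9.96 E0.9479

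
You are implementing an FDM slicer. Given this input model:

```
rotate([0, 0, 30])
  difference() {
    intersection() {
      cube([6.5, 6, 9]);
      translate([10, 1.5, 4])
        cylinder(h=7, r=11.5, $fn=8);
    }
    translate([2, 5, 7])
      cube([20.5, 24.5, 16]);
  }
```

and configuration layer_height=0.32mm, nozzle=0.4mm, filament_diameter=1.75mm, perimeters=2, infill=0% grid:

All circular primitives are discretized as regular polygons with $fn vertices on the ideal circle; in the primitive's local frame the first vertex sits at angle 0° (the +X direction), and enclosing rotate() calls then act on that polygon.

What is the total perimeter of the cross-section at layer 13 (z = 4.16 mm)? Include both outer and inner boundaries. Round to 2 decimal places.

24.71 mm

At z = 4.16 mm: the cube is present — its section is the full 6.5×6 rectangle (perimeter 25.00 mm); the r=11.5 cylinder at (10, 1.5) contributes a regular 8-gon of circumradius 11.5 (perimeter = 2·8·11.500·sin(180°/8) = 70.41 mm); Keeping only the common overlap: the r=11.5 cylinder at (10, 1.5) partially overlaps the 6.5×6 cube; clipping to the common part keeps 38.84 mm² — boundary = 24.71 mm; the cube at (2, 5) is not intersected at this z (z outside [7, 23]); Subtracting the remaining from the first: none of the subtracted shapes is present at this height, so the result so far is unchanged — boundary = 24.71 mm; (rotated 30° about Z; rotation is an isometry so areas/perimeters/island counts are preserved). Overall, the cross-section is a single solid region. Total boundary length (outer) = 24.71 mm.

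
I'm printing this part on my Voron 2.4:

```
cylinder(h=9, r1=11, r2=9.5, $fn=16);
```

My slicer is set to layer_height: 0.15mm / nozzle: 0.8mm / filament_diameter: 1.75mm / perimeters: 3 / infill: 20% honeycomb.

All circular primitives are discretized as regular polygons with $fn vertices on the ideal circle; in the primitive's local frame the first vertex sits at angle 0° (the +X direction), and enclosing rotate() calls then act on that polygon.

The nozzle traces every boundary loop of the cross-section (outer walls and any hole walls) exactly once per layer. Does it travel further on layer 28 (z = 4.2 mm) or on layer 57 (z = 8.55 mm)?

Layer 28 (z = 4.2): the cone (r1=11→r2=9.5) has section circumradius 10.300 here — a regular 16-gon (perimeter = 2·16·10.300·sin(180°/16) = 64.30 mm). So its perimeter = 64.30 mm. Layer 57 (z = 8.55): the cone (r1=11→r2=9.5) has section circumradius 9.575 here — a regular 16-gon (perimeter = 2·16·9.575·sin(180°/16) = 59.78 mm). So its perimeter = 59.78 mm. Layer 28 is larger (64.30 vs 59.78 mm).

layer 28 (z = 4.2 mm)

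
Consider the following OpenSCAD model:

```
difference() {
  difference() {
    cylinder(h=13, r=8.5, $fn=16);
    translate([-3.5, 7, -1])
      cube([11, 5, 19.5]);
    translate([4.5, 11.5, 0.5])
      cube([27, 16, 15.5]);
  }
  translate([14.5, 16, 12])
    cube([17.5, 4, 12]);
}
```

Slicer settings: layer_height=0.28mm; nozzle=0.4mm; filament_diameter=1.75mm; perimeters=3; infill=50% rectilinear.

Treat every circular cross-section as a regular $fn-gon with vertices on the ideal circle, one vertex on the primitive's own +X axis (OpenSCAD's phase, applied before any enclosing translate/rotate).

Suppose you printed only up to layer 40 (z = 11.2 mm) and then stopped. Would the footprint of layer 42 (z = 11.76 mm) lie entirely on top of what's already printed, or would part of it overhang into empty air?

entirely on top

Compare the two slices. At z = 11.2: the cylinder: section is a regular 16-gon, circumradius r=8.5 (area = (16/2)·8.500²·sin(360°/16) = 221.19 mm²); the 11×5 cube at (-3.5, 7) contributes its full rectangle (area 55.00 mm²); the cube at (4.5, 11.5) is present — its section is the full 27×16 rectangle (area 432.00 mm²); After the difference (first − rest): starting from the r=8.5 cylinder (221.19 mm²), the 11×5 cube at (-3.5, 7) partially overlaps it — only the 8.39 mm² overlap (of its 55.00 mm²) is removed, clipping the outline; the 27×16 cube at (4.5, 11.5) misses the remaining region (no effect) — area = 212.80 mm²; the cube at (14.5, 16) is absent (z outside [12, 24]); Subtracting the remaining from the first: none of the subtracted shapes is present at this height, so the result so far is unchanged — area = 212.80 mm². At z = 11.76: the cylinder: section is a regular 16-gon, circumradius r=8.5 (area = (16/2)·8.500²·sin(360°/16) = 221.19 mm²); the 11×5 cube at (-3.5, 7) contributes its full rectangle (area 55.00 mm²); the cube at (4.5, 11.5) (footprint 27×16) is included at this height (area 432.00 mm²); After the difference (first − rest): starting from the r=8.5 cylinder (221.19 mm²), the 11×5 cube at (-3.5, 7) partially overlaps it — only the 8.39 mm² overlap (of its 55.00 mm²) is removed, clipping the outline; the 27×16 cube at (4.5, 11.5) misses the remaining region (no effect) — area = 212.80 mm²; the cube at (14.5, 16) is absent (z outside [12, 24]); Subtracting the remaining from the first: none of the subtracted shapes is present at this height, so that combined region is unchanged — area = 212.80 mm². Checking containment: the cross-section at z = 11.76 is a subset of the cross-section at z = 11.2.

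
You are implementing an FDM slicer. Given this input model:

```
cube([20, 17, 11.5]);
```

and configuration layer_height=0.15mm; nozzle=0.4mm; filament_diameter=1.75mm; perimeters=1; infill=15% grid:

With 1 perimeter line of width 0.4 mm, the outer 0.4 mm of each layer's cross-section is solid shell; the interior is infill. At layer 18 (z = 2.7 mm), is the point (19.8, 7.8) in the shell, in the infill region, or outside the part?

shell

At z = 2.7 mm: the cube (footprint 20×17) is included at this height. Overall, the cross-section is a single solid region. The nearest boundary edge runs (20.00, 0.00)→(20.00, 17.00); distance from the point to it = 0.20 mm. The point is inside the cross-section, 0.20 mm from the nearest boundary — within the 0.4 mm shell band (1 × 0.4).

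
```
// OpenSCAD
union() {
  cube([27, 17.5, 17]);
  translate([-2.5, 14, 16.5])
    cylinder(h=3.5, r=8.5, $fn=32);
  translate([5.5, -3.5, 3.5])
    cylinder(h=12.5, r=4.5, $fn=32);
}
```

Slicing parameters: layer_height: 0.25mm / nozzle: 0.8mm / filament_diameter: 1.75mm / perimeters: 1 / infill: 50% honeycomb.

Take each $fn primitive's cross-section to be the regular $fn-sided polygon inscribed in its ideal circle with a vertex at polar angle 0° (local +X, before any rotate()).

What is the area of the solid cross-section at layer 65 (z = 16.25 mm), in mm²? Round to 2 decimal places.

At z = 16.25 mm: the cube (footprint 27×17.5) is included at this height (area 472.50 mm²); the cylinder at (-2.5, 14) is not intersected at this z (z outside [16.5, 20]); the cylinder at (5.5, -3.5) does not reach this height (z outside [3.5, 16]); Merging all regions: only the 27×17.5 cube is present, so the union is just that shape — area = 472.50 mm². Overall, the cross-section is a single solid region. Net area = 472.50 mm².

472.50 mm²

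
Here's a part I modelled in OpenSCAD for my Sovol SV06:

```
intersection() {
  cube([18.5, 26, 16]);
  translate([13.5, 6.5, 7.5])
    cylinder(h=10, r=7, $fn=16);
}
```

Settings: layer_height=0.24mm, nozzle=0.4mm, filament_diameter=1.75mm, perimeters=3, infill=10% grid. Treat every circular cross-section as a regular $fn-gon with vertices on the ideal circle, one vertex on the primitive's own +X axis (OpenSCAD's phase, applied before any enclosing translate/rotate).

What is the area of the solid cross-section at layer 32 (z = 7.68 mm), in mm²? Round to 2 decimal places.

At z = 7.68 mm: the cube (footprint 18.5×26) is included at this height (area 481.00 mm²); the cylinder at (13.5, 6.5): section is a regular 16-gon, circumradius r=7 (area = (16/2)·7.000²·sin(360°/16) = 150.01 mm²); After intersecting: the r=7 cylinder at (13.5, 6.5) partially overlaps the 18.5×26 cube; clipping to the common part keeps 136.25 mm² — area = 136.25 mm². Overall, the cross-section is a single solid region. Net area = 136.25 mm².

136.25 mm²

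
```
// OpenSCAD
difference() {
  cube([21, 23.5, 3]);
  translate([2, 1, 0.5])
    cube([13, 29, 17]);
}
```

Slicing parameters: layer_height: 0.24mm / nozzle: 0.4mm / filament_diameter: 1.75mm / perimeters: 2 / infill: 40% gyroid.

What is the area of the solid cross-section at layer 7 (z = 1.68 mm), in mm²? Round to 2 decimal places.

At z = 1.68 mm: the cube is present — its section is the full 21×23.5 rectangle (area 493.50 mm²); the 13×29 cube at (2, 1) contributes its full rectangle (area 377.00 mm²); Taking the first minus the rest: starting from the 21×23.5 cube (493.50 mm²), the 13×29 cube at (2, 1) partially overlaps it — only the 292.50 mm² overlap (of its 377.00 mm²) is removed, clipping the outline — area = 201.00 mm². Overall, the cross-section is a single solid region. Net area = 201.00 mm².

201.00 mm²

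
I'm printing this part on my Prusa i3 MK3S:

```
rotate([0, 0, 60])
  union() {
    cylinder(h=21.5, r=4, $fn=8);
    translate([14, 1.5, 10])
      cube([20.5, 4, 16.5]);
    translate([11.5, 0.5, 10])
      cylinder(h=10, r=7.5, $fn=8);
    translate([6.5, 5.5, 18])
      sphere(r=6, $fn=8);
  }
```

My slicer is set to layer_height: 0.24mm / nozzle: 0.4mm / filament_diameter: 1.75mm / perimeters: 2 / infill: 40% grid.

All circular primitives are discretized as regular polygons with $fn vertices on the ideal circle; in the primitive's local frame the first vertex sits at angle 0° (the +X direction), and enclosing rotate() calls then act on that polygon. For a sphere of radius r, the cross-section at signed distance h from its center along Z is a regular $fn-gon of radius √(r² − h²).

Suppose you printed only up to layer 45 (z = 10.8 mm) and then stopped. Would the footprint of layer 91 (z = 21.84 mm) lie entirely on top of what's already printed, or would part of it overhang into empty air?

Compare the two slices. At z = 10.8: the cylinder: section is a regular 8-gon, circumradius r=4 (area = (8/2)·4.000²·sin(360°/8) = 45.25 mm²); the cube at (14, 1.5) is present — its section is the full 20.5×4 rectangle (area 82.00 mm²); the cylinder at (11.5, 0.5): section is a regular 8-gon, circumradius r=7.5 (area = (8/2)·7.500²·sin(360°/8) = 159.10 mm²); the sphere at (6.5, 5.5) does not reach this height (|z−center|=7.200 > r=6); Taking the union: the regions partially overlap — summed areas 286.35 mm² minus the doubly-counted overlap 15.03 mm² gives 271.32 mm² — area = 271.32 mm²; (rotated 60° about Z; rotation is an isometry so areas/perimeters/island counts are preserved). At z = 21.84: the cylinder is not intersected at this z (z outside [0, 21.5]); the 20.5×4 cube at (14, 1.5) contributes its full rectangle (area 82.00 mm²); the cylinder at (11.5, 0.5) is not intersected at this z (z outside [10, 20]); the r=6 sphere at (6.5, 5.5) contributes a regular 8-gon of circumradius √(6²−3.84²) = 4.610 (area = (8/2)·4.610²·sin(360°/8) = 60.12 mm²); Merging all regions: the 2 present regions are separate (no shared area or edge), so areas and boundary lengths simply add and each stays a separate island — area = 142.12 mm²; (rotated 60° about Z; rotation is an isometry so areas/perimeters/island counts are preserved). Checking containment: at z = 21.84 the cross-section extends beyond the z = 10.8 cross-section by about 34.13 mm².

part overhangs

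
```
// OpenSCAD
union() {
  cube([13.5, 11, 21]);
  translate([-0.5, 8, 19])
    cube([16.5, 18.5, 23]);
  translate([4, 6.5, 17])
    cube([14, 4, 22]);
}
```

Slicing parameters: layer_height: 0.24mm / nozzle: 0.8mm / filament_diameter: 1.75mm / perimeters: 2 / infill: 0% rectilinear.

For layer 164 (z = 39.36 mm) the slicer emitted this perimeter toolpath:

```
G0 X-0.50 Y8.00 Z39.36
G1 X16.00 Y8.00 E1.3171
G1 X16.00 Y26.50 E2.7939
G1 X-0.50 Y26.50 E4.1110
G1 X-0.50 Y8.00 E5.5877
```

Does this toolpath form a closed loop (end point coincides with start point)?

Start point (G0): (-0.50, 8.00). End point (last G1): the path returns to the start — closed.

yes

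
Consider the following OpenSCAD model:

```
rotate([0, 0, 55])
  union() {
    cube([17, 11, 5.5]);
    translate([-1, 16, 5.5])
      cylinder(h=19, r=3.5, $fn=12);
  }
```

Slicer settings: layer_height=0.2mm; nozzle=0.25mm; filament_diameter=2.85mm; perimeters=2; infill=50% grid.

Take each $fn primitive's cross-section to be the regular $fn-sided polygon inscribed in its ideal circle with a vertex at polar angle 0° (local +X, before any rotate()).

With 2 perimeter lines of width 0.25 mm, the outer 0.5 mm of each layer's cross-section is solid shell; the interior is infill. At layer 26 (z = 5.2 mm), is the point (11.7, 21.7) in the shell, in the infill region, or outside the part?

At z = 5.2 mm: the cube (footprint 17×11) is included at this height; the cylinder at (-1, 16) is absent (z outside [5.5, 24.5]); Combining (union): only the 17×11 cube is present, so the union is just that shape — 1 connected region; (whole slice rotated 55° about Z — lengths, areas and connectivity unchanged). Overall, the cross-section is a single solid region. Undo the 55° rotation: the query point maps to (24.486, 2.863) in the un-rotated model frame. The nearest boundary edge runs (17.00, 0.00)→(17.00, 11.00); distance from the point to it = 7.49 mm. The point is not inside any of the regions above, so it lies outside the cross-section (7.49 mm from the nearest boundary).

outside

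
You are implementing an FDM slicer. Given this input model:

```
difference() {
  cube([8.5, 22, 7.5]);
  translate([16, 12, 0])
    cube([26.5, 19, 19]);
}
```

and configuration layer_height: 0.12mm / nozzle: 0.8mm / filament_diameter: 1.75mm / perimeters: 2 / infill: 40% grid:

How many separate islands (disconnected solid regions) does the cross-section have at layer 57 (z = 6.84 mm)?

1

At z = 6.84 mm: the cube (footprint 8.5×22) is included at this height; the cube at (16, 12) (footprint 26.5×19) is included at this height; Taking the first minus the rest: starting from the 8.5×22 cube, the 26.5×19 cube at (16, 12) misses the remaining region (no effect) — 1 connected region. Overall, the cross-section is a single solid region. Island count = 1.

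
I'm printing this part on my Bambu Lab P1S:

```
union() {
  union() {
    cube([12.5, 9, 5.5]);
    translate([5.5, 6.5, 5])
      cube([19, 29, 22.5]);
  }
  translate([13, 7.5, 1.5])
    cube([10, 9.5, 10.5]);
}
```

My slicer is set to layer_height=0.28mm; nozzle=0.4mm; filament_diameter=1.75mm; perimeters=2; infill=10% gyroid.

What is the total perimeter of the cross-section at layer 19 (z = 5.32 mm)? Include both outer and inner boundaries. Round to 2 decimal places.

120.00 mm

At z = 5.32 mm: the 12.5×9 cube contributes its full rectangle (perimeter 43.00 mm); the cube at (5.5, 6.5) (footprint 19×29) is included at this height (perimeter 96.00 mm); Taking the union: the regions partially overlap (shared area 17.50 mm²), so the edge portions inside another operand are dropped and the merged outline is re-measured after clipping — boundary = 120.00 mm; the cube at (13, 7.5) is present — its section is the full 10×9.5 rectangle (perimeter 39.00 mm); Taking the union: the 10×9.5 cube at (13, 7.5) lies entirely inside that combined region, so the union is just that combined region — boundary = 120.00 mm. Overall, the cross-section is a single solid region. Total boundary length (outer) = 120.00 mm.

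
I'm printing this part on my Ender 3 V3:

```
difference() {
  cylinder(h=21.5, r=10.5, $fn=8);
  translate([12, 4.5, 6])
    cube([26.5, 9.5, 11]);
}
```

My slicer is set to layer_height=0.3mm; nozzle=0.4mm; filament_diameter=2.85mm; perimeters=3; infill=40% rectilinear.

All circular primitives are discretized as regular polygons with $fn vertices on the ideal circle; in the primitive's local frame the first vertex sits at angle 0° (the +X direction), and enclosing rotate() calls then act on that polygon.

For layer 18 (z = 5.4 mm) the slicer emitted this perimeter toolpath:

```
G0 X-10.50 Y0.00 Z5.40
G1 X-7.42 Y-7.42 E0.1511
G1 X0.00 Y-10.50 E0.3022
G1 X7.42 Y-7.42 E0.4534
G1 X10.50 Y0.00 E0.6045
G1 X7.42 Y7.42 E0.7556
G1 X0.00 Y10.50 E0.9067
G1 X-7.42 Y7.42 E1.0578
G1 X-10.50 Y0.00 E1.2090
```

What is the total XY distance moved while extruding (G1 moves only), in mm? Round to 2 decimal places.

Sum the Euclidean lengths of each G1 segment: total = 64.27 mm.

64.27 mm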